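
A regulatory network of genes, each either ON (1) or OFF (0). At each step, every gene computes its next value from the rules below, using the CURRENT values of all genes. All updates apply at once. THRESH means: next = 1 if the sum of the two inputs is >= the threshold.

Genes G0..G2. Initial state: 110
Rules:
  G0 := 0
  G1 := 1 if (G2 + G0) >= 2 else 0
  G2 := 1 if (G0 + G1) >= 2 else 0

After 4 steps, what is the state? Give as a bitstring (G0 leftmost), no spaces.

Step 1: G0=0(const) G1=(0+1>=2)=0 G2=(1+1>=2)=1 -> 001
Step 2: G0=0(const) G1=(1+0>=2)=0 G2=(0+0>=2)=0 -> 000
Step 3: G0=0(const) G1=(0+0>=2)=0 G2=(0+0>=2)=0 -> 000
Step 4: G0=0(const) G1=(0+0>=2)=0 G2=(0+0>=2)=0 -> 000

000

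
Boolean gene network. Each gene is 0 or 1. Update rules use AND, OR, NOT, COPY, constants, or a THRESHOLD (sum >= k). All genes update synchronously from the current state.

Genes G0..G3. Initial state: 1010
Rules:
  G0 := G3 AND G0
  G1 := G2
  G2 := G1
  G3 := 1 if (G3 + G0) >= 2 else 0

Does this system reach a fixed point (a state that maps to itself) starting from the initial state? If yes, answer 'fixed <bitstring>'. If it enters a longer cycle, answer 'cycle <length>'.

Step 0: 1010
Step 1: G0=G3&G0=0&1=0 G1=G2=1 G2=G1=0 G3=(0+1>=2)=0 -> 0100
Step 2: G0=G3&G0=0&0=0 G1=G2=0 G2=G1=1 G3=(0+0>=2)=0 -> 0010
Step 3: G0=G3&G0=0&0=0 G1=G2=1 G2=G1=0 G3=(0+0>=2)=0 -> 0100
Cycle of length 2 starting at step 1 -> no fixed point

Answer: cycle 2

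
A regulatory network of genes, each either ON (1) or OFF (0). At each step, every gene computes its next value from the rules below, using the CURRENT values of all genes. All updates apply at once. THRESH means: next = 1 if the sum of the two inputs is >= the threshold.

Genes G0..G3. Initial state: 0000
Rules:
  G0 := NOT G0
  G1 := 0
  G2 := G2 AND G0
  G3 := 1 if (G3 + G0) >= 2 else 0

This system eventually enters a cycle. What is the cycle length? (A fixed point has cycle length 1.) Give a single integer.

Step 0: 0000
Step 1: G0=NOT G0=NOT 0=1 G1=0(const) G2=G2&G0=0&0=0 G3=(0+0>=2)=0 -> 1000
Step 2: G0=NOT G0=NOT 1=0 G1=0(const) G2=G2&G0=0&1=0 G3=(0+1>=2)=0 -> 0000
State from step 2 equals state from step 0 -> cycle length 2

Answer: 2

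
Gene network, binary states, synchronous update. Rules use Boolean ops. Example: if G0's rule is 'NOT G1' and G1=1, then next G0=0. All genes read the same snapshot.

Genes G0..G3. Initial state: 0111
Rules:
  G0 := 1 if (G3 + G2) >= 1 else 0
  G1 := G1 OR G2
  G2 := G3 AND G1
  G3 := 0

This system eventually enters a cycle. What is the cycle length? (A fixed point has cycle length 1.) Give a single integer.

Step 0: 0111
Step 1: G0=(1+1>=1)=1 G1=G1|G2=1|1=1 G2=G3&G1=1&1=1 G3=0(const) -> 1110
Step 2: G0=(0+1>=1)=1 G1=G1|G2=1|1=1 G2=G3&G1=0&1=0 G3=0(const) -> 1100
Step 3: G0=(0+0>=1)=0 G1=G1|G2=1|0=1 G2=G3&G1=0&1=0 G3=0(const) -> 0100
Step 4: G0=(0+0>=1)=0 G1=G1|G2=1|0=1 G2=G3&G1=0&1=0 G3=0(const) -> 0100
State from step 4 equals state from step 3 -> cycle length 1

Answer: 1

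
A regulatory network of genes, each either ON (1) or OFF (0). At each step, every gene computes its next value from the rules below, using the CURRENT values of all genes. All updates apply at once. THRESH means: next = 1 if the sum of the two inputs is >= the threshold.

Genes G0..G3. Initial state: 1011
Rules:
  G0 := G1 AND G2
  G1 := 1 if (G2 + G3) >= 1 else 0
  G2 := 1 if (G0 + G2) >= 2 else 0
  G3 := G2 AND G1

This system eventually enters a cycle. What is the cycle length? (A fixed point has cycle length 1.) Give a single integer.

Step 0: 1011
Step 1: G0=G1&G2=0&1=0 G1=(1+1>=1)=1 G2=(1+1>=2)=1 G3=G2&G1=1&0=0 -> 0110
Step 2: G0=G1&G2=1&1=1 G1=(1+0>=1)=1 G2=(0+1>=2)=0 G3=G2&G1=1&1=1 -> 1101
Step 3: G0=G1&G2=1&0=0 G1=(0+1>=1)=1 G2=(1+0>=2)=0 G3=G2&G1=0&1=0 -> 0100
Step 4: G0=G1&G2=1&0=0 G1=(0+0>=1)=0 G2=(0+0>=2)=0 G3=G2&G1=0&1=0 -> 0000
Step 5: G0=G1&G2=0&0=0 G1=(0+0>=1)=0 G2=(0+0>=2)=0 G3=G2&G1=0&0=0 -> 0000
State from step 5 equals state from step 4 -> cycle length 1

Answer: 1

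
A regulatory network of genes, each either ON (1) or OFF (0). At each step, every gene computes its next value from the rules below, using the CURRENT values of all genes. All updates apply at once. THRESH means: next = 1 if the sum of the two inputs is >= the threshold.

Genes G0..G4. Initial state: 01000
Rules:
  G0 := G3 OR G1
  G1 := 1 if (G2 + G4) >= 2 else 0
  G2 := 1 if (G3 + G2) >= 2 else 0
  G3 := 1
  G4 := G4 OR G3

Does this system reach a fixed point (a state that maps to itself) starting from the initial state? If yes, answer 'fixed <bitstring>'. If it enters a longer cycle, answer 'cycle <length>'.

Answer: fixed 10011

Derivation:
Step 0: 01000
Step 1: G0=G3|G1=0|1=1 G1=(0+0>=2)=0 G2=(0+0>=2)=0 G3=1(const) G4=G4|G3=0|0=0 -> 10010
Step 2: G0=G3|G1=1|0=1 G1=(0+0>=2)=0 G2=(1+0>=2)=0 G3=1(const) G4=G4|G3=0|1=1 -> 10011
Step 3: G0=G3|G1=1|0=1 G1=(0+1>=2)=0 G2=(1+0>=2)=0 G3=1(const) G4=G4|G3=1|1=1 -> 10011
Fixed point reached at step 2: 10011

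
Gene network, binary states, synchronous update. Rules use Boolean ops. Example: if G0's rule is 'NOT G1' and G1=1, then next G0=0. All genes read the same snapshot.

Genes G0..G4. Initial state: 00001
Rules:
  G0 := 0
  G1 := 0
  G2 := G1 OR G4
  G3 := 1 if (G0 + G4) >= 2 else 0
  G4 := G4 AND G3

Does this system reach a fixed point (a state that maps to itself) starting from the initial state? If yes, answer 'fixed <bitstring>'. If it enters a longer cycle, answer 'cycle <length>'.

Step 0: 00001
Step 1: G0=0(const) G1=0(const) G2=G1|G4=0|1=1 G3=(0+1>=2)=0 G4=G4&G3=1&0=0 -> 00100
Step 2: G0=0(const) G1=0(const) G2=G1|G4=0|0=0 G3=(0+0>=2)=0 G4=G4&G3=0&0=0 -> 00000
Step 3: G0=0(const) G1=0(const) G2=G1|G4=0|0=0 G3=(0+0>=2)=0 G4=G4&G3=0&0=0 -> 00000
Fixed point reached at step 2: 00000

Answer: fixed 00000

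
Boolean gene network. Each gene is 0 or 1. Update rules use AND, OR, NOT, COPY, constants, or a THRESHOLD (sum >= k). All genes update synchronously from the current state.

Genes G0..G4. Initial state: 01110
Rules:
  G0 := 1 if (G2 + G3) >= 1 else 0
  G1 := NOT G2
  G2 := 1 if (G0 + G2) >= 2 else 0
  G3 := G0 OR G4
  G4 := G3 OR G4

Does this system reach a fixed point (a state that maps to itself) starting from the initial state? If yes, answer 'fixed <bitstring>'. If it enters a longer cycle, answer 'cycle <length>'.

Answer: fixed 11011

Derivation:
Step 0: 01110
Step 1: G0=(1+1>=1)=1 G1=NOT G2=NOT 1=0 G2=(0+1>=2)=0 G3=G0|G4=0|0=0 G4=G3|G4=1|0=1 -> 10001
Step 2: G0=(0+0>=1)=0 G1=NOT G2=NOT 0=1 G2=(1+0>=2)=0 G3=G0|G4=1|1=1 G4=G3|G4=0|1=1 -> 01011
Step 3: G0=(0+1>=1)=1 G1=NOT G2=NOT 0=1 G2=(0+0>=2)=0 G3=G0|G4=0|1=1 G4=G3|G4=1|1=1 -> 11011
Step 4: G0=(0+1>=1)=1 G1=NOT G2=NOT 0=1 G2=(1+0>=2)=0 G3=G0|G4=1|1=1 G4=G3|G4=1|1=1 -> 11011
Fixed point reached at step 3: 11011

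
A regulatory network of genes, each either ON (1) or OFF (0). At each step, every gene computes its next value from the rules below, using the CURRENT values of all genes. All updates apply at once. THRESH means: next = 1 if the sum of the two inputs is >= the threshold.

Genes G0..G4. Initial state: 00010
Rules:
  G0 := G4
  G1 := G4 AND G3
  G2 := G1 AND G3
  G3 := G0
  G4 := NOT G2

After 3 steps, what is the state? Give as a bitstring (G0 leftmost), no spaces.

Step 1: G0=G4=0 G1=G4&G3=0&1=0 G2=G1&G3=0&1=0 G3=G0=0 G4=NOT G2=NOT 0=1 -> 00001
Step 2: G0=G4=1 G1=G4&G3=1&0=0 G2=G1&G3=0&0=0 G3=G0=0 G4=NOT G2=NOT 0=1 -> 10001
Step 3: G0=G4=1 G1=G4&G3=1&0=0 G2=G1&G3=0&0=0 G3=G0=1 G4=NOT G2=NOT 0=1 -> 10011

10011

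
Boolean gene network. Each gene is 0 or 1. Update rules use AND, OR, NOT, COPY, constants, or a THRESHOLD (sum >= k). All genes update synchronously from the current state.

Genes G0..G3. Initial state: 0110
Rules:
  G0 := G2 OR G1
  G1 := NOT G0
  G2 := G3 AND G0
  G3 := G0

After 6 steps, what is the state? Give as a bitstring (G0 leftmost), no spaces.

Step 1: G0=G2|G1=1|1=1 G1=NOT G0=NOT 0=1 G2=G3&G0=0&0=0 G3=G0=0 -> 1100
Step 2: G0=G2|G1=0|1=1 G1=NOT G0=NOT 1=0 G2=G3&G0=0&1=0 G3=G0=1 -> 1001
Step 3: G0=G2|G1=0|0=0 G1=NOT G0=NOT 1=0 G2=G3&G0=1&1=1 G3=G0=1 -> 0011
Step 4: G0=G2|G1=1|0=1 G1=NOT G0=NOT 0=1 G2=G3&G0=1&0=0 G3=G0=0 -> 1100
Step 5: G0=G2|G1=0|1=1 G1=NOT G0=NOT 1=0 G2=G3&G0=0&1=0 G3=G0=1 -> 1001
Step 6: G0=G2|G1=0|0=0 G1=NOT G0=NOT 1=0 G2=G3&G0=1&1=1 G3=G0=1 -> 0011

0011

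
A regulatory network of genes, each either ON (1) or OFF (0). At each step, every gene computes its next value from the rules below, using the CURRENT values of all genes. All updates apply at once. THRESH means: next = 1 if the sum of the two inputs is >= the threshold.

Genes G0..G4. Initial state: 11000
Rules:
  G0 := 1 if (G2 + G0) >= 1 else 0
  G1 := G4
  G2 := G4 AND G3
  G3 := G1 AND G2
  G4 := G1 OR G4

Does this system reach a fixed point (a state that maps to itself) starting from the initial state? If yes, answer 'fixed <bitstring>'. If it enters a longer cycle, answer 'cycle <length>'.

Answer: fixed 11001

Derivation:
Step 0: 11000
Step 1: G0=(0+1>=1)=1 G1=G4=0 G2=G4&G3=0&0=0 G3=G1&G2=1&0=0 G4=G1|G4=1|0=1 -> 10001
Step 2: G0=(0+1>=1)=1 G1=G4=1 G2=G4&G3=1&0=0 G3=G1&G2=0&0=0 G4=G1|G4=0|1=1 -> 11001
Step 3: G0=(0+1>=1)=1 G1=G4=1 G2=G4&G3=1&0=0 G3=G1&G2=1&0=0 G4=G1|G4=1|1=1 -> 11001
Fixed point reached at step 2: 11001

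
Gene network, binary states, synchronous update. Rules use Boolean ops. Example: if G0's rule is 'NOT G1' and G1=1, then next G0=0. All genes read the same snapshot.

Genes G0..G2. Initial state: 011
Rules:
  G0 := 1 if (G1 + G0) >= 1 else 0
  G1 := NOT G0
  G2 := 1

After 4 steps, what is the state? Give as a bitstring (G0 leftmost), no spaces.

Step 1: G0=(1+0>=1)=1 G1=NOT G0=NOT 0=1 G2=1(const) -> 111
Step 2: G0=(1+1>=1)=1 G1=NOT G0=NOT 1=0 G2=1(const) -> 101
Step 3: G0=(0+1>=1)=1 G1=NOT G0=NOT 1=0 G2=1(const) -> 101
Step 4: G0=(0+1>=1)=1 G1=NOT G0=NOT 1=0 G2=1(const) -> 101

101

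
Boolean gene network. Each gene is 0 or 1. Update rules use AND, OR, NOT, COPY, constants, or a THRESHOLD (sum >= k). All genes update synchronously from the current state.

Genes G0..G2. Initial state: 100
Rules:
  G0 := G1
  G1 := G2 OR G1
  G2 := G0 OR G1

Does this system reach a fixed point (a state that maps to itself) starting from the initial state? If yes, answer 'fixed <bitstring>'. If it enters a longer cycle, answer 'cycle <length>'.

Step 0: 100
Step 1: G0=G1=0 G1=G2|G1=0|0=0 G2=G0|G1=1|0=1 -> 001
Step 2: G0=G1=0 G1=G2|G1=1|0=1 G2=G0|G1=0|0=0 -> 010
Step 3: G0=G1=1 G1=G2|G1=0|1=1 G2=G0|G1=0|1=1 -> 111
Step 4: G0=G1=1 G1=G2|G1=1|1=1 G2=G0|G1=1|1=1 -> 111
Fixed point reached at step 3: 111

Answer: fixed 111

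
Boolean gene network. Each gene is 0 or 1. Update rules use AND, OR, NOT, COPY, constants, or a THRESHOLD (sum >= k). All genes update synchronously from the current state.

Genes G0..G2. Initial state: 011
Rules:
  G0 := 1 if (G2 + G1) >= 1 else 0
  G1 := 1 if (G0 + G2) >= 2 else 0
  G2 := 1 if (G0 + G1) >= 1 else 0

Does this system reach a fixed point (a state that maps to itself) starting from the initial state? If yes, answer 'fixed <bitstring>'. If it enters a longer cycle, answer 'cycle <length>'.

Step 0: 011
Step 1: G0=(1+1>=1)=1 G1=(0+1>=2)=0 G2=(0+1>=1)=1 -> 101
Step 2: G0=(1+0>=1)=1 G1=(1+1>=2)=1 G2=(1+0>=1)=1 -> 111
Step 3: G0=(1+1>=1)=1 G1=(1+1>=2)=1 G2=(1+1>=1)=1 -> 111
Fixed point reached at step 2: 111

Answer: fixed 111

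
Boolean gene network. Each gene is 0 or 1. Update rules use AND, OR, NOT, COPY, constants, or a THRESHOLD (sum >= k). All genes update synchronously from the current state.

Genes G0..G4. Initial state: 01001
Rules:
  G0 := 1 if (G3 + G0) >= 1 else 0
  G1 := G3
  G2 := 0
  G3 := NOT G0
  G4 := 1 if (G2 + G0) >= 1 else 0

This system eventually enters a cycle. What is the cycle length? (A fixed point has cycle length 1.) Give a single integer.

Step 0: 01001
Step 1: G0=(0+0>=1)=0 G1=G3=0 G2=0(const) G3=NOT G0=NOT 0=1 G4=(0+0>=1)=0 -> 00010
Step 2: G0=(1+0>=1)=1 G1=G3=1 G2=0(const) G3=NOT G0=NOT 0=1 G4=(0+0>=1)=0 -> 11010
Step 3: G0=(1+1>=1)=1 G1=G3=1 G2=0(const) G3=NOT G0=NOT 1=0 G4=(0+1>=1)=1 -> 11001
Step 4: G0=(0+1>=1)=1 G1=G3=0 G2=0(const) G3=NOT G0=NOT 1=0 G4=(0+1>=1)=1 -> 10001
Step 5: G0=(0+1>=1)=1 G1=G3=0 G2=0(const) G3=NOT G0=NOT 1=0 G4=(0+1>=1)=1 -> 10001
State from step 5 equals state from step 4 -> cycle length 1

Answer: 1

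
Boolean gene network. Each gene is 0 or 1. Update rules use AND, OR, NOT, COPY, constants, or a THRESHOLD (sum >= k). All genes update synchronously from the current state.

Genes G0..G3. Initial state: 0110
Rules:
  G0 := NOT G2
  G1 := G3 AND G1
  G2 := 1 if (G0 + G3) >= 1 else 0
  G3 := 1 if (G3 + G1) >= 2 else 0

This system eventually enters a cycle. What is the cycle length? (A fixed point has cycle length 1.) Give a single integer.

Answer: 4

Derivation:
Step 0: 0110
Step 1: G0=NOT G2=NOT 1=0 G1=G3&G1=0&1=0 G2=(0+0>=1)=0 G3=(0+1>=2)=0 -> 0000
Step 2: G0=NOT G2=NOT 0=1 G1=G3&G1=0&0=0 G2=(0+0>=1)=0 G3=(0+0>=2)=0 -> 1000
Step 3: G0=NOT G2=NOT 0=1 G1=G3&G1=0&0=0 G2=(1+0>=1)=1 G3=(0+0>=2)=0 -> 1010
Step 4: G0=NOT G2=NOT 1=0 G1=G3&G1=0&0=0 G2=(1+0>=1)=1 G3=(0+0>=2)=0 -> 0010
Step 5: G0=NOT G2=NOT 1=0 G1=G3&G1=0&0=0 G2=(0+0>=1)=0 G3=(0+0>=2)=0 -> 0000
State from step 5 equals state from step 1 -> cycle length 4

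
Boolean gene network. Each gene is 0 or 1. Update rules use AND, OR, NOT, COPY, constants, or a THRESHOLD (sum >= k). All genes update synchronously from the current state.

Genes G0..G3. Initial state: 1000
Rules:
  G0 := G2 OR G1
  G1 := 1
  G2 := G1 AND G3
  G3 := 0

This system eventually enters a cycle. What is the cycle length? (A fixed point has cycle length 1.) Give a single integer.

Answer: 1

Derivation:
Step 0: 1000
Step 1: G0=G2|G1=0|0=0 G1=1(const) G2=G1&G3=0&0=0 G3=0(const) -> 0100
Step 2: G0=G2|G1=0|1=1 G1=1(const) G2=G1&G3=1&0=0 G3=0(const) -> 1100
Step 3: G0=G2|G1=0|1=1 G1=1(const) G2=G1&G3=1&0=0 G3=0(const) -> 1100
State from step 3 equals state from step 2 -> cycle length 1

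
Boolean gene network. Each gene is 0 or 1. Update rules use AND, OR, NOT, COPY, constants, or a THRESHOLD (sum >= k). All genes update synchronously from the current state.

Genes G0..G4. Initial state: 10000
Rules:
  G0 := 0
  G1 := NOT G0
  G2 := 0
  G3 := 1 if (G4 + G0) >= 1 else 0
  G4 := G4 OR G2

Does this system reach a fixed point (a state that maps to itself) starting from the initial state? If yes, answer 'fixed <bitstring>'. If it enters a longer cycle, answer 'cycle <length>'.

Step 0: 10000
Step 1: G0=0(const) G1=NOT G0=NOT 1=0 G2=0(const) G3=(0+1>=1)=1 G4=G4|G2=0|0=0 -> 00010
Step 2: G0=0(const) G1=NOT G0=NOT 0=1 G2=0(const) G3=(0+0>=1)=0 G4=G4|G2=0|0=0 -> 01000
Step 3: G0=0(const) G1=NOT G0=NOT 0=1 G2=0(const) G3=(0+0>=1)=0 G4=G4|G2=0|0=0 -> 01000
Fixed point reached at step 2: 01000

Answer: fixed 01000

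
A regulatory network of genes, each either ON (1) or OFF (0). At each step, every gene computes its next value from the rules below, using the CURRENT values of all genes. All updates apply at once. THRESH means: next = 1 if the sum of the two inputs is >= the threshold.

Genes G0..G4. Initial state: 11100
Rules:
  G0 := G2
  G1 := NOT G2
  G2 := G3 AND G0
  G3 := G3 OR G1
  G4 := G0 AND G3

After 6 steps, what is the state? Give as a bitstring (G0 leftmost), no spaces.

Step 1: G0=G2=1 G1=NOT G2=NOT 1=0 G2=G3&G0=0&1=0 G3=G3|G1=0|1=1 G4=G0&G3=1&0=0 -> 10010
Step 2: G0=G2=0 G1=NOT G2=NOT 0=1 G2=G3&G0=1&1=1 G3=G3|G1=1|0=1 G4=G0&G3=1&1=1 -> 01111
Step 3: G0=G2=1 G1=NOT G2=NOT 1=0 G2=G3&G0=1&0=0 G3=G3|G1=1|1=1 G4=G0&G3=0&1=0 -> 10010
Step 4: G0=G2=0 G1=NOT G2=NOT 0=1 G2=G3&G0=1&1=1 G3=G3|G1=1|0=1 G4=G0&G3=1&1=1 -> 01111
Step 5: G0=G2=1 G1=NOT G2=NOT 1=0 G2=G3&G0=1&0=0 G3=G3|G1=1|1=1 G4=G0&G3=0&1=0 -> 10010
Step 6: G0=G2=0 G1=NOT G2=NOT 0=1 G2=G3&G0=1&1=1 G3=G3|G1=1|0=1 G4=G0&G3=1&1=1 -> 01111

01111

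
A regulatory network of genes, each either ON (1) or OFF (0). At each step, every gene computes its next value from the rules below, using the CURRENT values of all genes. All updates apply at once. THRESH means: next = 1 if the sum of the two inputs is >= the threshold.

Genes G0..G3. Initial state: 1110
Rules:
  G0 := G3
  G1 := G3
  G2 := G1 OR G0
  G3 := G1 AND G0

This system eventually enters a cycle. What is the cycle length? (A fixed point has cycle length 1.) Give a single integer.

Answer: 2

Derivation:
Step 0: 1110
Step 1: G0=G3=0 G1=G3=0 G2=G1|G0=1|1=1 G3=G1&G0=1&1=1 -> 0011
Step 2: G0=G3=1 G1=G3=1 G2=G1|G0=0|0=0 G3=G1&G0=0&0=0 -> 1100
Step 3: G0=G3=0 G1=G3=0 G2=G1|G0=1|1=1 G3=G1&G0=1&1=1 -> 0011
State from step 3 equals state from step 1 -> cycle length 2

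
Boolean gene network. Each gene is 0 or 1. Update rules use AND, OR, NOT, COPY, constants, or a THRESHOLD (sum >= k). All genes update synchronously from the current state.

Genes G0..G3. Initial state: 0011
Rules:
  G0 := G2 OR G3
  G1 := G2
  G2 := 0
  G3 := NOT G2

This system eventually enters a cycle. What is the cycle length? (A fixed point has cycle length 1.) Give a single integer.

Answer: 1

Derivation:
Step 0: 0011
Step 1: G0=G2|G3=1|1=1 G1=G2=1 G2=0(const) G3=NOT G2=NOT 1=0 -> 1100
Step 2: G0=G2|G3=0|0=0 G1=G2=0 G2=0(const) G3=NOT G2=NOT 0=1 -> 0001
Step 3: G0=G2|G3=0|1=1 G1=G2=0 G2=0(const) G3=NOT G2=NOT 0=1 -> 1001
Step 4: G0=G2|G3=0|1=1 G1=G2=0 G2=0(const) G3=NOT G2=NOT 0=1 -> 1001
State from step 4 equals state from step 3 -> cycle length 1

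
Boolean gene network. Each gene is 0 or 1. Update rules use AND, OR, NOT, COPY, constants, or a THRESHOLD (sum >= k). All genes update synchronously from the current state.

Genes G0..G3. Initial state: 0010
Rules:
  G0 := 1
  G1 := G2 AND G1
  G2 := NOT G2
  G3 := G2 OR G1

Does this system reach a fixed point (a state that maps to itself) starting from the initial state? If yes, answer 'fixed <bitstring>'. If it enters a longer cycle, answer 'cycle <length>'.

Step 0: 0010
Step 1: G0=1(const) G1=G2&G1=1&0=0 G2=NOT G2=NOT 1=0 G3=G2|G1=1|0=1 -> 1001
Step 2: G0=1(const) G1=G2&G1=0&0=0 G2=NOT G2=NOT 0=1 G3=G2|G1=0|0=0 -> 1010
Step 3: G0=1(const) G1=G2&G1=1&0=0 G2=NOT G2=NOT 1=0 G3=G2|G1=1|0=1 -> 1001
Cycle of length 2 starting at step 1 -> no fixed point

Answer: cycle 2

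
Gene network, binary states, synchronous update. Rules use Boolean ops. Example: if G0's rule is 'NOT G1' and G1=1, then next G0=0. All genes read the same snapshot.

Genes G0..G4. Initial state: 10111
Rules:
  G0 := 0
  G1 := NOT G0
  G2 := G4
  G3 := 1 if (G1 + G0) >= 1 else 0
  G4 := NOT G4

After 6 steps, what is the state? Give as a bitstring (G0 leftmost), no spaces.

Step 1: G0=0(const) G1=NOT G0=NOT 1=0 G2=G4=1 G3=(0+1>=1)=1 G4=NOT G4=NOT 1=0 -> 00110
Step 2: G0=0(const) G1=NOT G0=NOT 0=1 G2=G4=0 G3=(0+0>=1)=0 G4=NOT G4=NOT 0=1 -> 01001
Step 3: G0=0(const) G1=NOT G0=NOT 0=1 G2=G4=1 G3=(1+0>=1)=1 G4=NOT G4=NOT 1=0 -> 01110
Step 4: G0=0(const) G1=NOT G0=NOT 0=1 G2=G4=0 G3=(1+0>=1)=1 G4=NOT G4=NOT 0=1 -> 01011
Step 5: G0=0(const) G1=NOT G0=NOT 0=1 G2=G4=1 G3=(1+0>=1)=1 G4=NOT G4=NOT 1=0 -> 01110
Step 6: G0=0(const) G1=NOT G0=NOT 0=1 G2=G4=0 G3=(1+0>=1)=1 G4=NOT G4=NOT 0=1 -> 01011

01011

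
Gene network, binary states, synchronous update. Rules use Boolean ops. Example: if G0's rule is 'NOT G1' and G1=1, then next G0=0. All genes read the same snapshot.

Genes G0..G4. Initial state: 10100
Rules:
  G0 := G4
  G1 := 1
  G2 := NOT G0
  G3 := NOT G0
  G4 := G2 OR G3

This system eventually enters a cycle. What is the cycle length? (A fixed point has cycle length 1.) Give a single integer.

Step 0: 10100
Step 1: G0=G4=0 G1=1(const) G2=NOT G0=NOT 1=0 G3=NOT G0=NOT 1=0 G4=G2|G3=1|0=1 -> 01001
Step 2: G0=G4=1 G1=1(const) G2=NOT G0=NOT 0=1 G3=NOT G0=NOT 0=1 G4=G2|G3=0|0=0 -> 11110
Step 3: G0=G4=0 G1=1(const) G2=NOT G0=NOT 1=0 G3=NOT G0=NOT 1=0 G4=G2|G3=1|1=1 -> 01001
State from step 3 equals state from step 1 -> cycle length 2

Answer: 2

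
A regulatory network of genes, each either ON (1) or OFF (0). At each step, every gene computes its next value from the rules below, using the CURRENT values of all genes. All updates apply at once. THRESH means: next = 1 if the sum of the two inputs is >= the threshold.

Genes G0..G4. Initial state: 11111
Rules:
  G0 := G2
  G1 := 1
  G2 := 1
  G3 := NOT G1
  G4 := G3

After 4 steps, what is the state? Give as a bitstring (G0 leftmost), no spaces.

Step 1: G0=G2=1 G1=1(const) G2=1(const) G3=NOT G1=NOT 1=0 G4=G3=1 -> 11101
Step 2: G0=G2=1 G1=1(const) G2=1(const) G3=NOT G1=NOT 1=0 G4=G3=0 -> 11100
Step 3: G0=G2=1 G1=1(const) G2=1(const) G3=NOT G1=NOT 1=0 G4=G3=0 -> 11100
Step 4: G0=G2=1 G1=1(const) G2=1(const) G3=NOT G1=NOT 1=0 G4=G3=0 -> 11100

11100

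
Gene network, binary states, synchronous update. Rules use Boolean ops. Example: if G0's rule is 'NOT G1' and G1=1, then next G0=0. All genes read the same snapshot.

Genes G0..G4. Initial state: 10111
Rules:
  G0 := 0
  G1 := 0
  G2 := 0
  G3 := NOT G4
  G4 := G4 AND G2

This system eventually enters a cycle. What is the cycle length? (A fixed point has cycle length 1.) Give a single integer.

Answer: 1

Derivation:
Step 0: 10111
Step 1: G0=0(const) G1=0(const) G2=0(const) G3=NOT G4=NOT 1=0 G4=G4&G2=1&1=1 -> 00001
Step 2: G0=0(const) G1=0(const) G2=0(const) G3=NOT G4=NOT 1=0 G4=G4&G2=1&0=0 -> 00000
Step 3: G0=0(const) G1=0(const) G2=0(const) G3=NOT G4=NOT 0=1 G4=G4&G2=0&0=0 -> 00010
Step 4: G0=0(const) G1=0(const) G2=0(const) G3=NOT G4=NOT 0=1 G4=G4&G2=0&0=0 -> 00010
State from step 4 equals state from step 3 -> cycle length 1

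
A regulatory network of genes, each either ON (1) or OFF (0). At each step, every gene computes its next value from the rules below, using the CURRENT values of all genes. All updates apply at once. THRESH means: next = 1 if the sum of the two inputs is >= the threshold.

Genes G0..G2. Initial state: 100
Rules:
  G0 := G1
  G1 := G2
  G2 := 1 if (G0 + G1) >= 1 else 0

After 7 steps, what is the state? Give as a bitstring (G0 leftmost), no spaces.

Step 1: G0=G1=0 G1=G2=0 G2=(1+0>=1)=1 -> 001
Step 2: G0=G1=0 G1=G2=1 G2=(0+0>=1)=0 -> 010
Step 3: G0=G1=1 G1=G2=0 G2=(0+1>=1)=1 -> 101
Step 4: G0=G1=0 G1=G2=1 G2=(1+0>=1)=1 -> 011
Step 5: G0=G1=1 G1=G2=1 G2=(0+1>=1)=1 -> 111
Step 6: G0=G1=1 G1=G2=1 G2=(1+1>=1)=1 -> 111
Step 7: G0=G1=1 G1=G2=1 G2=(1+1>=1)=1 -> 111

111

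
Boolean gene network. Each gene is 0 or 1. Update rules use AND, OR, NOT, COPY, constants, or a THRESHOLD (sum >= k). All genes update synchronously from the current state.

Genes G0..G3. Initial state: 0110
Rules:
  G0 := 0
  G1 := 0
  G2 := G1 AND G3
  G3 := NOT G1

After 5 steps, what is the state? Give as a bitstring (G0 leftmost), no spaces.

Step 1: G0=0(const) G1=0(const) G2=G1&G3=1&0=0 G3=NOT G1=NOT 1=0 -> 0000
Step 2: G0=0(const) G1=0(const) G2=G1&G3=0&0=0 G3=NOT G1=NOT 0=1 -> 0001
Step 3: G0=0(const) G1=0(const) G2=G1&G3=0&1=0 G3=NOT G1=NOT 0=1 -> 0001
Step 4: G0=0(const) G1=0(const) G2=G1&G3=0&1=0 G3=NOT G1=NOT 0=1 -> 0001
Step 5: G0=0(const) G1=0(const) G2=G1&G3=0&1=0 G3=NOT G1=NOT 0=1 -> 0001

0001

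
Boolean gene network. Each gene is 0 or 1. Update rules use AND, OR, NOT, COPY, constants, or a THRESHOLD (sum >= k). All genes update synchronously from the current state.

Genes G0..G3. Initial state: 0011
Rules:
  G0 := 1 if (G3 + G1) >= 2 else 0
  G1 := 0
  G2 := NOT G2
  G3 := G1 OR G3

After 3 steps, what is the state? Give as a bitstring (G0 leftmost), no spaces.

Step 1: G0=(1+0>=2)=0 G1=0(const) G2=NOT G2=NOT 1=0 G3=G1|G3=0|1=1 -> 0001
Step 2: G0=(1+0>=2)=0 G1=0(const) G2=NOT G2=NOT 0=1 G3=G1|G3=0|1=1 -> 0011
Step 3: G0=(1+0>=2)=0 G1=0(const) G2=NOT G2=NOT 1=0 G3=G1|G3=0|1=1 -> 0001

0001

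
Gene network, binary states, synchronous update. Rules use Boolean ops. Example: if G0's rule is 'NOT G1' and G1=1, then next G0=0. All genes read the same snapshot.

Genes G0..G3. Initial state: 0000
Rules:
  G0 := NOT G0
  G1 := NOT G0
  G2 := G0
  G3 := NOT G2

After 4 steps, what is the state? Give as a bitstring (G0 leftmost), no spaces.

Step 1: G0=NOT G0=NOT 0=1 G1=NOT G0=NOT 0=1 G2=G0=0 G3=NOT G2=NOT 0=1 -> 1101
Step 2: G0=NOT G0=NOT 1=0 G1=NOT G0=NOT 1=0 G2=G0=1 G3=NOT G2=NOT 0=1 -> 0011
Step 3: G0=NOT G0=NOT 0=1 G1=NOT G0=NOT 0=1 G2=G0=0 G3=NOT G2=NOT 1=0 -> 1100
Step 4: G0=NOT G0=NOT 1=0 G1=NOT G0=NOT 1=0 G2=G0=1 G3=NOT G2=NOT 0=1 -> 0011

0011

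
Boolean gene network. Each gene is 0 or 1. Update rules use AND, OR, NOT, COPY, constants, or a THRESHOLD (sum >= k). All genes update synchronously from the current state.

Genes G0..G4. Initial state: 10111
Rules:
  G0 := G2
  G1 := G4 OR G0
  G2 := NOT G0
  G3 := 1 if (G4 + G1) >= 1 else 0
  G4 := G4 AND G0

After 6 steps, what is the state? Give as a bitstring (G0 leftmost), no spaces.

Step 1: G0=G2=1 G1=G4|G0=1|1=1 G2=NOT G0=NOT 1=0 G3=(1+0>=1)=1 G4=G4&G0=1&1=1 -> 11011
Step 2: G0=G2=0 G1=G4|G0=1|1=1 G2=NOT G0=NOT 1=0 G3=(1+1>=1)=1 G4=G4&G0=1&1=1 -> 01011
Step 3: G0=G2=0 G1=G4|G0=1|0=1 G2=NOT G0=NOT 0=1 G3=(1+1>=1)=1 G4=G4&G0=1&0=0 -> 01110
Step 4: G0=G2=1 G1=G4|G0=0|0=0 G2=NOT G0=NOT 0=1 G3=(0+1>=1)=1 G4=G4&G0=0&0=0 -> 10110
Step 5: G0=G2=1 G1=G4|G0=0|1=1 G2=NOT G0=NOT 1=0 G3=(0+0>=1)=0 G4=G4&G0=0&1=0 -> 11000
Step 6: G0=G2=0 G1=G4|G0=0|1=1 G2=NOT G0=NOT 1=0 G3=(0+1>=1)=1 G4=G4&G0=0&1=0 -> 01010

01010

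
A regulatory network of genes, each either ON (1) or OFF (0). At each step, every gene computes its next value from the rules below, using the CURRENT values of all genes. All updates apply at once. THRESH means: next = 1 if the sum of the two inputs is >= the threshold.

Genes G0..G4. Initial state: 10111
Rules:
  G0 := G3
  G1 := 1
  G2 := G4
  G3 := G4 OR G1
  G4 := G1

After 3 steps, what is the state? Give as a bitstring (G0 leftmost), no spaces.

Step 1: G0=G3=1 G1=1(const) G2=G4=1 G3=G4|G1=1|0=1 G4=G1=0 -> 11110
Step 2: G0=G3=1 G1=1(const) G2=G4=0 G3=G4|G1=0|1=1 G4=G1=1 -> 11011
Step 3: G0=G3=1 G1=1(const) G2=G4=1 G3=G4|G1=1|1=1 G4=G1=1 -> 11111

11111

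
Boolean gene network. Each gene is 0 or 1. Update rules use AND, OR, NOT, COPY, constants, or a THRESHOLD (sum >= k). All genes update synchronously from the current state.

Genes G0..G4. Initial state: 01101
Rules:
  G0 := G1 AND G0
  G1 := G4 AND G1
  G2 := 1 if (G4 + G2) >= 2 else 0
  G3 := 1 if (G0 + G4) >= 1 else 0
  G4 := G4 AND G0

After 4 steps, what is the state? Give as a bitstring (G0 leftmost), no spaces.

Step 1: G0=G1&G0=1&0=0 G1=G4&G1=1&1=1 G2=(1+1>=2)=1 G3=(0+1>=1)=1 G4=G4&G0=1&0=0 -> 01110
Step 2: G0=G1&G0=1&0=0 G1=G4&G1=0&1=0 G2=(0+1>=2)=0 G3=(0+0>=1)=0 G4=G4&G0=0&0=0 -> 00000
Step 3: G0=G1&G0=0&0=0 G1=G4&G1=0&0=0 G2=(0+0>=2)=0 G3=(0+0>=1)=0 G4=G4&G0=0&0=0 -> 00000
Step 4: G0=G1&G0=0&0=0 G1=G4&G1=0&0=0 G2=(0+0>=2)=0 G3=(0+0>=1)=0 G4=G4&G0=0&0=0 -> 00000

00000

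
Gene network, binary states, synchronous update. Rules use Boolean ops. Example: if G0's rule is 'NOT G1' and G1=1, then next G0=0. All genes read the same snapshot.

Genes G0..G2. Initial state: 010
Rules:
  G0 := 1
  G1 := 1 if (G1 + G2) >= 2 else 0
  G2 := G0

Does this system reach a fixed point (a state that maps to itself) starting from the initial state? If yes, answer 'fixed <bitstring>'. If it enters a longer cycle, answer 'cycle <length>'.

Step 0: 010
Step 1: G0=1(const) G1=(1+0>=2)=0 G2=G0=0 -> 100
Step 2: G0=1(const) G1=(0+0>=2)=0 G2=G0=1 -> 101
Step 3: G0=1(const) G1=(0+1>=2)=0 G2=G0=1 -> 101
Fixed point reached at step 2: 101

Answer: fixed 101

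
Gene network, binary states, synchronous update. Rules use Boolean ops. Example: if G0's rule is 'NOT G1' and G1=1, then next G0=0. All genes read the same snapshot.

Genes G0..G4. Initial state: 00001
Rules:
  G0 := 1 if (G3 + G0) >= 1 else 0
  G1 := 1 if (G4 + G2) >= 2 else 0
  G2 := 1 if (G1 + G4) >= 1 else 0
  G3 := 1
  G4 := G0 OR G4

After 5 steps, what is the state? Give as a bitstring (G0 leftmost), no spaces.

Step 1: G0=(0+0>=1)=0 G1=(1+0>=2)=0 G2=(0+1>=1)=1 G3=1(const) G4=G0|G4=0|1=1 -> 00111
Step 2: G0=(1+0>=1)=1 G1=(1+1>=2)=1 G2=(0+1>=1)=1 G3=1(const) G4=G0|G4=0|1=1 -> 11111
Step 3: G0=(1+1>=1)=1 G1=(1+1>=2)=1 G2=(1+1>=1)=1 G3=1(const) G4=G0|G4=1|1=1 -> 11111
Step 4: G0=(1+1>=1)=1 G1=(1+1>=2)=1 G2=(1+1>=1)=1 G3=1(const) G4=G0|G4=1|1=1 -> 11111
Step 5: G0=(1+1>=1)=1 G1=(1+1>=2)=1 G2=(1+1>=1)=1 G3=1(const) G4=G0|G4=1|1=1 -> 11111

11111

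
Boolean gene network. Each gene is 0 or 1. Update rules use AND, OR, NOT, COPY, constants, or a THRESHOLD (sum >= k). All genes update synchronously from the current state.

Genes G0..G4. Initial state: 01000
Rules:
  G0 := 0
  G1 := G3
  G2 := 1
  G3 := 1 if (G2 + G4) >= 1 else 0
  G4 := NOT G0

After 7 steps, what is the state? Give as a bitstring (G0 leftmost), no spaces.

Step 1: G0=0(const) G1=G3=0 G2=1(const) G3=(0+0>=1)=0 G4=NOT G0=NOT 0=1 -> 00101
Step 2: G0=0(const) G1=G3=0 G2=1(const) G3=(1+1>=1)=1 G4=NOT G0=NOT 0=1 -> 00111
Step 3: G0=0(const) G1=G3=1 G2=1(const) G3=(1+1>=1)=1 G4=NOT G0=NOT 0=1 -> 01111
Step 4: G0=0(const) G1=G3=1 G2=1(const) G3=(1+1>=1)=1 G4=NOT G0=NOT 0=1 -> 01111
Step 5: G0=0(const) G1=G3=1 G2=1(const) G3=(1+1>=1)=1 G4=NOT G0=NOT 0=1 -> 01111
Step 6: G0=0(const) G1=G3=1 G2=1(const) G3=(1+1>=1)=1 G4=NOT G0=NOT 0=1 -> 01111
Step 7: G0=0(const) G1=G3=1 G2=1(const) G3=(1+1>=1)=1 G4=NOT G0=NOT 0=1 -> 01111

01111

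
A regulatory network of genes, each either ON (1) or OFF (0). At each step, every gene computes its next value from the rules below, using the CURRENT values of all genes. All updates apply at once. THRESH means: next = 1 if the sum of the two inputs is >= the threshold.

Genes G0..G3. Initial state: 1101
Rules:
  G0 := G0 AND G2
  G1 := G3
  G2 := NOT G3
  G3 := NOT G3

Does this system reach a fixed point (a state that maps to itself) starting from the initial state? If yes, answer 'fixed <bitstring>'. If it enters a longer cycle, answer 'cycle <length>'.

Step 0: 1101
Step 1: G0=G0&G2=1&0=0 G1=G3=1 G2=NOT G3=NOT 1=0 G3=NOT G3=NOT 1=0 -> 0100
Step 2: G0=G0&G2=0&0=0 G1=G3=0 G2=NOT G3=NOT 0=1 G3=NOT G3=NOT 0=1 -> 0011
Step 3: G0=G0&G2=0&1=0 G1=G3=1 G2=NOT G3=NOT 1=0 G3=NOT G3=NOT 1=0 -> 0100
Cycle of length 2 starting at step 1 -> no fixed point

Answer: cycle 2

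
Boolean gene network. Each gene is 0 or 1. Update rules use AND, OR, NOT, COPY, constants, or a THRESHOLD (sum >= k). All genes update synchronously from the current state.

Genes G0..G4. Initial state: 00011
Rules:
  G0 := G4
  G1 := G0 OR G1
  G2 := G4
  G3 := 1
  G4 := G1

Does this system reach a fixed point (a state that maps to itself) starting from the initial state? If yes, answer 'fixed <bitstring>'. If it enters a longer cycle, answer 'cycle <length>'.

Step 0: 00011
Step 1: G0=G4=1 G1=G0|G1=0|0=0 G2=G4=1 G3=1(const) G4=G1=0 -> 10110
Step 2: G0=G4=0 G1=G0|G1=1|0=1 G2=G4=0 G3=1(const) G4=G1=0 -> 01010
Step 3: G0=G4=0 G1=G0|G1=0|1=1 G2=G4=0 G3=1(const) G4=G1=1 -> 01011
Step 4: G0=G4=1 G1=G0|G1=0|1=1 G2=G4=1 G3=1(const) G4=G1=1 -> 11111
Step 5: G0=G4=1 G1=G0|G1=1|1=1 G2=G4=1 G3=1(const) G4=G1=1 -> 11111
Fixed point reached at step 4: 11111

Answer: fixed 11111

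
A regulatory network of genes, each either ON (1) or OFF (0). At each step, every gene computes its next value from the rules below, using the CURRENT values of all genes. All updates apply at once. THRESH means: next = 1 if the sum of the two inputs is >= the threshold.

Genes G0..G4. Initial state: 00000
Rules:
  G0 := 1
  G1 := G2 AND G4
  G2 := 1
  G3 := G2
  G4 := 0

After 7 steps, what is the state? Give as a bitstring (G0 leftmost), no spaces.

Step 1: G0=1(const) G1=G2&G4=0&0=0 G2=1(const) G3=G2=0 G4=0(const) -> 10100
Step 2: G0=1(const) G1=G2&G4=1&0=0 G2=1(const) G3=G2=1 G4=0(const) -> 10110
Step 3: G0=1(const) G1=G2&G4=1&0=0 G2=1(const) G3=G2=1 G4=0(const) -> 10110
Step 4: G0=1(const) G1=G2&G4=1&0=0 G2=1(const) G3=G2=1 G4=0(const) -> 10110
Step 5: G0=1(const) G1=G2&G4=1&0=0 G2=1(const) G3=G2=1 G4=0(const) -> 10110
Step 6: G0=1(const) G1=G2&G4=1&0=0 G2=1(const) G3=G2=1 G4=0(const) -> 10110
Step 7: G0=1(const) G1=G2&G4=1&0=0 G2=1(const) G3=G2=1 G4=0(const) -> 10110

10110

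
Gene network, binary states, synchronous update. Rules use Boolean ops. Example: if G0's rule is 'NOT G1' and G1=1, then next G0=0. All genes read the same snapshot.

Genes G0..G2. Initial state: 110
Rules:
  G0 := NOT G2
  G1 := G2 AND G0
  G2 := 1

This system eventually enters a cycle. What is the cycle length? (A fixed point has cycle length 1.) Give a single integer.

Answer: 1

Derivation:
Step 0: 110
Step 1: G0=NOT G2=NOT 0=1 G1=G2&G0=0&1=0 G2=1(const) -> 101
Step 2: G0=NOT G2=NOT 1=0 G1=G2&G0=1&1=1 G2=1(const) -> 011
Step 3: G0=NOT G2=NOT 1=0 G1=G2&G0=1&0=0 G2=1(const) -> 001
Step 4: G0=NOT G2=NOT 1=0 G1=G2&G0=1&0=0 G2=1(const) -> 001
State from step 4 equals state from step 3 -> cycle length 1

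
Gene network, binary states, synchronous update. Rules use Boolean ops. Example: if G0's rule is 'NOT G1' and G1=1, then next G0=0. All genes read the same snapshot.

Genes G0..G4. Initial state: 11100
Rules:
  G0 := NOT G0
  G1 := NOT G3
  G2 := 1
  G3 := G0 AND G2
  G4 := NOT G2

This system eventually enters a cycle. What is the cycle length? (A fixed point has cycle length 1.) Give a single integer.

Step 0: 11100
Step 1: G0=NOT G0=NOT 1=0 G1=NOT G3=NOT 0=1 G2=1(const) G3=G0&G2=1&1=1 G4=NOT G2=NOT 1=0 -> 01110
Step 2: G0=NOT G0=NOT 0=1 G1=NOT G3=NOT 1=0 G2=1(const) G3=G0&G2=0&1=0 G4=NOT G2=NOT 1=0 -> 10100
Step 3: G0=NOT G0=NOT 1=0 G1=NOT G3=NOT 0=1 G2=1(const) G3=G0&G2=1&1=1 G4=NOT G2=NOT 1=0 -> 01110
State from step 3 equals state from step 1 -> cycle length 2

Answer: 2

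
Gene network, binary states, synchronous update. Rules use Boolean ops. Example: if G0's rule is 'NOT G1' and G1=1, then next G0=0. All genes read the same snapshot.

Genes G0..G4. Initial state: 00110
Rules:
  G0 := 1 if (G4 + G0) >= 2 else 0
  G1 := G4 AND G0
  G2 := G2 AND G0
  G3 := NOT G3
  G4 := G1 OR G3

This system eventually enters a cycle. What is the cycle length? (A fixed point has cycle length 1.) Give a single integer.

Answer: 2

Derivation:
Step 0: 00110
Step 1: G0=(0+0>=2)=0 G1=G4&G0=0&0=0 G2=G2&G0=1&0=0 G3=NOT G3=NOT 1=0 G4=G1|G3=0|1=1 -> 00001
Step 2: G0=(1+0>=2)=0 G1=G4&G0=1&0=0 G2=G2&G0=0&0=0 G3=NOT G3=NOT 0=1 G4=G1|G3=0|0=0 -> 00010
Step 3: G0=(0+0>=2)=0 G1=G4&G0=0&0=0 G2=G2&G0=0&0=0 G3=NOT G3=NOT 1=0 G4=G1|G3=0|1=1 -> 00001
State from step 3 equals state from step 1 -> cycle length 2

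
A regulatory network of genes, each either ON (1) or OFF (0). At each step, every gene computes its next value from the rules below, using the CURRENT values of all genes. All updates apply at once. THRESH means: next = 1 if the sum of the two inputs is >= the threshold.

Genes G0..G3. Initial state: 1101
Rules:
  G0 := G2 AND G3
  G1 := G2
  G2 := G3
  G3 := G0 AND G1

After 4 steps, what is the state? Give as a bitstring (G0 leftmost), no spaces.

Step 1: G0=G2&G3=0&1=0 G1=G2=0 G2=G3=1 G3=G0&G1=1&1=1 -> 0011
Step 2: G0=G2&G3=1&1=1 G1=G2=1 G2=G3=1 G3=G0&G1=0&0=0 -> 1110
Step 3: G0=G2&G3=1&0=0 G1=G2=1 G2=G3=0 G3=G0&G1=1&1=1 -> 0101
Step 4: G0=G2&G3=0&1=0 G1=G2=0 G2=G3=1 G3=G0&G1=0&1=0 -> 0010

0010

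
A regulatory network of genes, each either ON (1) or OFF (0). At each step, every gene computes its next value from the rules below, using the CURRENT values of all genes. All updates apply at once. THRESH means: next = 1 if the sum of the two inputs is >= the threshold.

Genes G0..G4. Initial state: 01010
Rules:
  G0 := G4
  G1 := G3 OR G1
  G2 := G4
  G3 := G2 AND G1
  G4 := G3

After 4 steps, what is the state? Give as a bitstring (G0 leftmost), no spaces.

Step 1: G0=G4=0 G1=G3|G1=1|1=1 G2=G4=0 G3=G2&G1=0&1=0 G4=G3=1 -> 01001
Step 2: G0=G4=1 G1=G3|G1=0|1=1 G2=G4=1 G3=G2&G1=0&1=0 G4=G3=0 -> 11100
Step 3: G0=G4=0 G1=G3|G1=0|1=1 G2=G4=0 G3=G2&G1=1&1=1 G4=G3=0 -> 01010
Step 4: G0=G4=0 G1=G3|G1=1|1=1 G2=G4=0 G3=G2&G1=0&1=0 G4=G3=1 -> 01001

01001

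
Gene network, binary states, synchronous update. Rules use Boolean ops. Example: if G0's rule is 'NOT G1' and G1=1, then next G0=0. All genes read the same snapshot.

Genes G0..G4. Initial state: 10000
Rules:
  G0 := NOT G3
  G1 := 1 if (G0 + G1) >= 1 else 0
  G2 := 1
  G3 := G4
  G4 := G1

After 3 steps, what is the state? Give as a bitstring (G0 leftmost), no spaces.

Step 1: G0=NOT G3=NOT 0=1 G1=(1+0>=1)=1 G2=1(const) G3=G4=0 G4=G1=0 -> 11100
Step 2: G0=NOT G3=NOT 0=1 G1=(1+1>=1)=1 G2=1(const) G3=G4=0 G4=G1=1 -> 11101
Step 3: G0=NOT G3=NOT 0=1 G1=(1+1>=1)=1 G2=1(const) G3=G4=1 G4=G1=1 -> 11111

11111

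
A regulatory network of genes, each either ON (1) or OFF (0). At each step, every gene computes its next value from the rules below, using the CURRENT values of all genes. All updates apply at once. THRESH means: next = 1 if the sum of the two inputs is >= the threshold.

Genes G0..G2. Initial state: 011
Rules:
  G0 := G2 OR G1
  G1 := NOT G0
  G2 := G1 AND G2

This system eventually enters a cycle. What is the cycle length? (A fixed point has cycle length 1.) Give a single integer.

Answer: 4

Derivation:
Step 0: 011
Step 1: G0=G2|G1=1|1=1 G1=NOT G0=NOT 0=1 G2=G1&G2=1&1=1 -> 111
Step 2: G0=G2|G1=1|1=1 G1=NOT G0=NOT 1=0 G2=G1&G2=1&1=1 -> 101
Step 3: G0=G2|G1=1|0=1 G1=NOT G0=NOT 1=0 G2=G1&G2=0&1=0 -> 100
Step 4: G0=G2|G1=0|0=0 G1=NOT G0=NOT 1=0 G2=G1&G2=0&0=0 -> 000
Step 5: G0=G2|G1=0|0=0 G1=NOT G0=NOT 0=1 G2=G1&G2=0&0=0 -> 010
Step 6: G0=G2|G1=0|1=1 G1=NOT G0=NOT 0=1 G2=G1&G2=1&0=0 -> 110
Step 7: G0=G2|G1=0|1=1 G1=NOT G0=NOT 1=0 G2=G1&G2=1&0=0 -> 100
State from step 7 equals state from step 3 -> cycle length 4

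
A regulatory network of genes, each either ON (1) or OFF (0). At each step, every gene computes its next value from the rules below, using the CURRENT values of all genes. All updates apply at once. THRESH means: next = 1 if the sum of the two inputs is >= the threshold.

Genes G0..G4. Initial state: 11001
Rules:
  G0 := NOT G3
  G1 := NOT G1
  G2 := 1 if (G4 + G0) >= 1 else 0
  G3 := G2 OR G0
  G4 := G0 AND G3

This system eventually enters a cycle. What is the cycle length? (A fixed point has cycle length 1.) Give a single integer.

Step 0: 11001
Step 1: G0=NOT G3=NOT 0=1 G1=NOT G1=NOT 1=0 G2=(1+1>=1)=1 G3=G2|G0=0|1=1 G4=G0&G3=1&0=0 -> 10110
Step 2: G0=NOT G3=NOT 1=0 G1=NOT G1=NOT 0=1 G2=(0+1>=1)=1 G3=G2|G0=1|1=1 G4=G0&G3=1&1=1 -> 01111
Step 3: G0=NOT G3=NOT 1=0 G1=NOT G1=NOT 1=0 G2=(1+0>=1)=1 G3=G2|G0=1|0=1 G4=G0&G3=0&1=0 -> 00110
Step 4: G0=NOT G3=NOT 1=0 G1=NOT G1=NOT 0=1 G2=(0+0>=1)=0 G3=G2|G0=1|0=1 G4=G0&G3=0&1=0 -> 01010
Step 5: G0=NOT G3=NOT 1=0 G1=NOT G1=NOT 1=0 G2=(0+0>=1)=0 G3=G2|G0=0|0=0 G4=G0&G3=0&1=0 -> 00000
Step 6: G0=NOT G3=NOT 0=1 G1=NOT G1=NOT 0=1 G2=(0+0>=1)=0 G3=G2|G0=0|0=0 G4=G0&G3=0&0=0 -> 11000
Step 7: G0=NOT G3=NOT 0=1 G1=NOT G1=NOT 1=0 G2=(0+1>=1)=1 G3=G2|G0=0|1=1 G4=G0&G3=1&0=0 -> 10110
State from step 7 equals state from step 1 -> cycle length 6

Answer: 6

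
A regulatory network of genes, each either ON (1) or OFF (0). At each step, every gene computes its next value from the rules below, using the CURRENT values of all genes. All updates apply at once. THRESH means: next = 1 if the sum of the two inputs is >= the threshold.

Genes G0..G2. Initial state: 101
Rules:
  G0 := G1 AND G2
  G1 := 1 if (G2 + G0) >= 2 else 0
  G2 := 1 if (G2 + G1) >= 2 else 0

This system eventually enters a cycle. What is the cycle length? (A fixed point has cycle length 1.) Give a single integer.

Answer: 1

Derivation:
Step 0: 101
Step 1: G0=G1&G2=0&1=0 G1=(1+1>=2)=1 G2=(1+0>=2)=0 -> 010
Step 2: G0=G1&G2=1&0=0 G1=(0+0>=2)=0 G2=(0+1>=2)=0 -> 000
Step 3: G0=G1&G2=0&0=0 G1=(0+0>=2)=0 G2=(0+0>=2)=0 -> 000
State from step 3 equals state from step 2 -> cycle length 1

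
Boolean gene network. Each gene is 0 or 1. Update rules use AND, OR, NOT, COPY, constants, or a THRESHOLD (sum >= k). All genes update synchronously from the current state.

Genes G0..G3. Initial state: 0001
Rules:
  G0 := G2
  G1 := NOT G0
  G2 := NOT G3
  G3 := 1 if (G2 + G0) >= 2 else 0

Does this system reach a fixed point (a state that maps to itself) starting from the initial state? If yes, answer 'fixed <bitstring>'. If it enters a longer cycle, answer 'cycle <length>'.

Step 0: 0001
Step 1: G0=G2=0 G1=NOT G0=NOT 0=1 G2=NOT G3=NOT 1=0 G3=(0+0>=2)=0 -> 0100
Step 2: G0=G2=0 G1=NOT G0=NOT 0=1 G2=NOT G3=NOT 0=1 G3=(0+0>=2)=0 -> 0110
Step 3: G0=G2=1 G1=NOT G0=NOT 0=1 G2=NOT G3=NOT 0=1 G3=(1+0>=2)=0 -> 1110
Step 4: G0=G2=1 G1=NOT G0=NOT 1=0 G2=NOT G3=NOT 0=1 G3=(1+1>=2)=1 -> 1011
Step 5: G0=G2=1 G1=NOT G0=NOT 1=0 G2=NOT G3=NOT 1=0 G3=(1+1>=2)=1 -> 1001
Step 6: G0=G2=0 G1=NOT G0=NOT 1=0 G2=NOT G3=NOT 1=0 G3=(0+1>=2)=0 -> 0000
Step 7: G0=G2=0 G1=NOT G0=NOT 0=1 G2=NOT G3=NOT 0=1 G3=(0+0>=2)=0 -> 0110
Cycle of length 5 starting at step 2 -> no fixed point

Answer: cycle 5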